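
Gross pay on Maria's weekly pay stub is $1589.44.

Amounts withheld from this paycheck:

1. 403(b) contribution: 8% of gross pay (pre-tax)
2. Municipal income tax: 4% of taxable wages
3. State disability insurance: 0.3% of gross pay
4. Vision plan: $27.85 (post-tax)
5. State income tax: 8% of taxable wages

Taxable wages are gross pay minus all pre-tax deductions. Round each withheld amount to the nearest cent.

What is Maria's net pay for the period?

$1254.19

403(b) contribution: $1589.44 × 0.08 = $127.16
Taxable wages = $1589.44 − $127.16 = $1462.28
State income tax: $1462.28 × 0.08 = $116.98
Municipal income tax: $1462.28 × 0.04 = $58.49
State disability insurance: $1589.44 × 0.003 = $4.77
Vision plan: $27.85
Total deductions = $127.16 + $116.98 + $58.49 + $4.77 + $27.85 = $335.25
Net pay = $1589.44 − $335.25 = $1254.19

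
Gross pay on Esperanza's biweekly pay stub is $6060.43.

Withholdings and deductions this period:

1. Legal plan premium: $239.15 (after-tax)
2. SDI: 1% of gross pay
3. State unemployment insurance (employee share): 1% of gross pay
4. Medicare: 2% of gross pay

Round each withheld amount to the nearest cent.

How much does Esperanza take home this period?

$5578.87

SDI: $6060.43 × 0.01 = $60.60
State unemployment insurance (employee share): $6060.43 × 0.01 = $60.60
Medicare: $6060.43 × 0.02 = $121.21
Legal plan premium: $239.15
Total deductions = $60.60 + $60.60 + $121.21 + $239.15 = $481.56
Net pay = $6060.43 − $481.56 = $5578.87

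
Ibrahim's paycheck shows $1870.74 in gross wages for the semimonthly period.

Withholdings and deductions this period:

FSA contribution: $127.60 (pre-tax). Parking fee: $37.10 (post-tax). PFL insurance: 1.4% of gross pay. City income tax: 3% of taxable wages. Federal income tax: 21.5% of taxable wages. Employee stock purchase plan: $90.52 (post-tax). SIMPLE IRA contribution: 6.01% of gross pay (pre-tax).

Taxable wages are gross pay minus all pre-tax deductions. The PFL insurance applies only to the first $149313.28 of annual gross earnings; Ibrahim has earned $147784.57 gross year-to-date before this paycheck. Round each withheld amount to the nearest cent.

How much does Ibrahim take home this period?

$1082.17

SIMPLE IRA contribution: $1870.74 × 0.0601 = $112.43
FSA contribution: $127.60
Pre-tax total = $112.43 + $127.60 = $240.03
Taxable wages = $1870.74 − $240.03 = $1630.71
City income tax: $1630.71 × 0.03 = $48.92
Federal income tax: $1630.71 × 0.215 = $350.60
PFL insurance: only $149313.28 − $147784.57 = $1528.71 of this check is subject → $1528.71 × 0.014 = $21.40
Parking fee: $37.10
Employee stock purchase plan: $90.52
Total deductions = $112.43 + $127.60 + $48.92 + $350.60 + $21.40 + $37.10 + $90.52 = $788.57
Net pay = $1870.74 − $788.57 = $1082.17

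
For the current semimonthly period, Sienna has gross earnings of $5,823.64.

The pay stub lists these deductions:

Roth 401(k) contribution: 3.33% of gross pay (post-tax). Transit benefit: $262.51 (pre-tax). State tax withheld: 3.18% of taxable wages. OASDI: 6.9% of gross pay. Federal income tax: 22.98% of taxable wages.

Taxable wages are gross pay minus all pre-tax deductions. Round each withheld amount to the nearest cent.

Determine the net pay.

Transit benefit: $262.51
Taxable wages = $5,823.64 − $262.51 = $5,561.13
Federal income tax: $5,561.13 × 0.2298 = $1,277.95
State tax withheld: $5,561.13 × 0.0318 = $176.84
OASDI: $5,823.64 × 0.069 = $401.83
Roth 401(k) contribution: $5,823.64 × 0.0333 = $193.93
Total deductions = $262.51 + $1,277.95 + $176.84 + $401.83 + $193.93 = $2,313.06
Net pay = $5,823.64 − $2,313.06 = $3,510.58

$3,510.58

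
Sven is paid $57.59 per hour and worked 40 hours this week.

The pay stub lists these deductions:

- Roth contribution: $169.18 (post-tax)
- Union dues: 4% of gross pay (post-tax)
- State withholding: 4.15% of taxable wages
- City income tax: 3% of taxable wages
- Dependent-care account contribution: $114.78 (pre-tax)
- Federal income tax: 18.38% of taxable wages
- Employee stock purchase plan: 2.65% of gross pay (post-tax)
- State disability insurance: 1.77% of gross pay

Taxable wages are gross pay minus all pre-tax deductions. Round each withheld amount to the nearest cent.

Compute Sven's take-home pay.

$1,266.87

Gross pay: 40 × $57.59 = $2,303.60
Dependent-care account contribution: $114.78
Taxable wages = $2,303.60 − $114.78 = $2,188.82
Federal income tax: $2,188.82 × 0.1838 = $402.31
State withholding: $2,188.82 × 0.0415 = $90.84
City income tax: $2,188.82 × 0.03 = $65.66
State disability insurance: $2,303.60 × 0.0177 = $40.77
Union dues: $2,303.60 × 0.04 = $92.14
Roth contribution: $169.18
Employee stock purchase plan: $2,303.60 × 0.0265 = $61.05
Total deductions = $114.78 + $402.31 + $90.84 + $65.66 + $40.77 + $92.14 + $169.18 + $61.05 = $1,036.73
Net pay = $2,303.60 − $1,036.73 = $1,266.87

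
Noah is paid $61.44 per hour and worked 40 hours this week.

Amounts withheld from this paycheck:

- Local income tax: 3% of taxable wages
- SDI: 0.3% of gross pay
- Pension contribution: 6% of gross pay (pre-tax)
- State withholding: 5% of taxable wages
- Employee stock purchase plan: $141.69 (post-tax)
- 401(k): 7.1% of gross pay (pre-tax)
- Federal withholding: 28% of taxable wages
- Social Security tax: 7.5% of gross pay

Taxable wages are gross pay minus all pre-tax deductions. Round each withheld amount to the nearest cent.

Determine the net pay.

$1,033.44

Gross pay: 40 × $61.44 = $2,457.60
Pension contribution: $2,457.60 × 0.06 = $147.46
401(k): $2,457.60 × 0.071 = $174.49
Pre-tax total = $147.46 + $174.49 = $321.95
Taxable wages = $2,457.60 − $321.95 = $2,135.65
Local income tax: $2,135.65 × 0.03 = $64.07
Federal withholding: $2,135.65 × 0.28 = $597.98
State withholding: $2,135.65 × 0.05 = $106.78
Social Security tax: $2,457.60 × 0.075 = $184.32
SDI: $2,457.60 × 0.003 = $7.37
Employee stock purchase plan: $141.69
Total deductions = $147.46 + $174.49 + $64.07 + $597.98 + $106.78 + $184.32 + $7.37 + $141.69 = $1,424.16
Net pay = $2,457.60 − $1,424.16 = $1,033.44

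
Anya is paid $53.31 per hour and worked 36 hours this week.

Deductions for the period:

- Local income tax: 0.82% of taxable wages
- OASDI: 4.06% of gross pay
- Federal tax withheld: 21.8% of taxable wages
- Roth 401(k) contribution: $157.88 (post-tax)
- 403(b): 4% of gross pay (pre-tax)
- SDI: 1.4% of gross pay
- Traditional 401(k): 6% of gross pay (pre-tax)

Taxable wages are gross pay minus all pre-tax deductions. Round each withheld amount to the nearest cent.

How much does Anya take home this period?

Gross pay: 36 × $53.31 = $1,919.16
403(b): $1,919.16 × 0.04 = $76.77
Traditional 401(k): $1,919.16 × 0.06 = $115.15
Pre-tax total = $76.77 + $115.15 = $191.92
Taxable wages = $1,919.16 − $191.92 = $1,727.24
Local income tax: $1,727.24 × 0.0082 = $14.16
Federal tax withheld: $1,727.24 × 0.218 = $376.54
SDI: $1,919.16 × 0.014 = $26.87
OASDI: $1,919.16 × 0.0406 = $77.92
Roth 401(k) contribution: $157.88
Total deductions = $76.77 + $115.15 + $14.16 + $376.54 + $26.87 + $77.92 + $157.88 = $845.29
Net pay = $1,919.16 − $845.29 = $1,073.87

$1,073.87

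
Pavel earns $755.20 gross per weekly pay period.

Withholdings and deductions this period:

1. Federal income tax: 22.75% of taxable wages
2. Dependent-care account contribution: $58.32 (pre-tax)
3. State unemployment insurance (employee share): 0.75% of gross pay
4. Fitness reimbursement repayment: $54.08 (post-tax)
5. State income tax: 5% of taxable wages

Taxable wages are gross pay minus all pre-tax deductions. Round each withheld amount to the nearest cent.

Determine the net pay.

$443.76

Dependent-care account contribution: $58.32
Taxable wages = $755.20 − $58.32 = $696.88
Federal income tax: $696.88 × 0.2275 = $158.54
State income tax: $696.88 × 0.05 = $34.84
State unemployment insurance (employee share): $755.20 × 0.0075 = $5.66
Fitness reimbursement repayment: $54.08
Total deductions = $58.32 + $158.54 + $34.84 + $5.66 + $54.08 = $311.44
Net pay = $755.20 − $311.44 = $443.76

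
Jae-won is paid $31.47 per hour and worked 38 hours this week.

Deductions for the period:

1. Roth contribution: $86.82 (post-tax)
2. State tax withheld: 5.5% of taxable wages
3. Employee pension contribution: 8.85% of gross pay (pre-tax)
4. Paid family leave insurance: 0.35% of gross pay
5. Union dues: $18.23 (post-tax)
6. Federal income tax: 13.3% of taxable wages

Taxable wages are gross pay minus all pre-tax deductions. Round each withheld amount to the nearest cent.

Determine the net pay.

$775.87

Gross pay: 38 × $31.47 = $1,195.86
Employee pension contribution: $1,195.86 × 0.0885 = $105.83
Taxable wages = $1,195.86 − $105.83 = $1,090.03
Federal income tax: $1,090.03 × 0.133 = $144.97
State tax withheld: $1,090.03 × 0.055 = $59.95
Paid family leave insurance: $1,195.86 × 0.0035 = $4.19
Union dues: $18.23
Roth contribution: $86.82
Total deductions = $105.83 + $144.97 + $59.95 + $4.19 + $18.23 + $86.82 = $419.99
Net pay = $1,195.86 − $419.99 = $775.87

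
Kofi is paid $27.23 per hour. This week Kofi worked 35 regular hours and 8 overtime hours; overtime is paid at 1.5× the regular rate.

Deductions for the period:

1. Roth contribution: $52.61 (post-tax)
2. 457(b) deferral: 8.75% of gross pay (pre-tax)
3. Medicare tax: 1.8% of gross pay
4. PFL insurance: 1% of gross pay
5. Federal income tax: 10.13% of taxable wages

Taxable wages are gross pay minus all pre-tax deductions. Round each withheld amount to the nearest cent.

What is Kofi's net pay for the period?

Regular pay: 35 × $27.23 = $953.05
Overtime pay: 8 × $27.23 × 1.5 = $326.76
Gross pay = $953.05 + $326.76 = $1,279.81
457(b) deferral: $1,279.81 × 0.0875 = $111.98
Taxable wages = $1,279.81 − $111.98 = $1,167.83
Federal income tax: $1,167.83 × 0.1013 = $118.30
Medicare tax: $1,279.81 × 0.018 = $23.04
PFL insurance: $1,279.81 × 0.01 = $12.80
Roth contribution: $52.61
Total deductions = $111.98 + $118.30 + $23.04 + $12.80 + $52.61 = $318.73
Net pay = $1,279.81 − $318.73 = $961.08

$961.08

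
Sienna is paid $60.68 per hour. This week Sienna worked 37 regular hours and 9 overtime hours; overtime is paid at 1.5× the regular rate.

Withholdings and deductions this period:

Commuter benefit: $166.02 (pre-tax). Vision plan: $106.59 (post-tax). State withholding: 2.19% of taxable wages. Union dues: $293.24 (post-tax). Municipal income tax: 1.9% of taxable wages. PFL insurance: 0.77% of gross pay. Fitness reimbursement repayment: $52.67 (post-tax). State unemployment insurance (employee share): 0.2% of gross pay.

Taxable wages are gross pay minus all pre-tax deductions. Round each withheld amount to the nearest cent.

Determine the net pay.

Regular pay: 37 × $60.68 = $2,245.16
Overtime pay: 9 × $60.68 × 1.5 = $819.18
Gross pay = $2,245.16 + $819.18 = $3,064.34
Commuter benefit: $166.02
Taxable wages = $3,064.34 − $166.02 = $2,898.32
State withholding: $2,898.32 × 0.0219 = $63.47
Municipal income tax: $2,898.32 × 0.019 = $55.07
PFL insurance: $3,064.34 × 0.0077 = $23.60
State unemployment insurance (employee share): $3,064.34 × 0.002 = $6.13
Fitness reimbursement repayment: $52.67
Union dues: $293.24
Vision plan: $106.59
Total deductions = $166.02 + $63.47 + $55.07 + $23.60 + $6.13 + $52.67 + $293.24 + $106.59 = $766.79
Net pay = $3,064.34 − $766.79 = $2,297.55

$2,297.55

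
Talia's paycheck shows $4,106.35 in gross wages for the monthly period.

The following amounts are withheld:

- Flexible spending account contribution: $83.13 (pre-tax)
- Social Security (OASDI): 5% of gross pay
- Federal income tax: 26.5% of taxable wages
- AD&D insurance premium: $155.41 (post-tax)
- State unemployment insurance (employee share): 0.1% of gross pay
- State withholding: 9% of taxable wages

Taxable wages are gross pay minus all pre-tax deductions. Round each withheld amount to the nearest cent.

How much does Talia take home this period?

Flexible spending account contribution: $83.13
Taxable wages = $4,106.35 − $83.13 = $4,023.22
State withholding: $4,023.22 × 0.09 = $362.09
Federal income tax: $4,023.22 × 0.265 = $1,066.15
State unemployment insurance (employee share): $4,106.35 × 0.001 = $4.11
Social Security (OASDI): $4,106.35 × 0.05 = $205.32
AD&D insurance premium: $155.41
Total deductions = $83.13 + $362.09 + $1,066.15 + $4.11 + $205.32 + $155.41 = $1,876.21
Net pay = $4,106.35 − $1,876.21 = $2,230.14

$2,230.14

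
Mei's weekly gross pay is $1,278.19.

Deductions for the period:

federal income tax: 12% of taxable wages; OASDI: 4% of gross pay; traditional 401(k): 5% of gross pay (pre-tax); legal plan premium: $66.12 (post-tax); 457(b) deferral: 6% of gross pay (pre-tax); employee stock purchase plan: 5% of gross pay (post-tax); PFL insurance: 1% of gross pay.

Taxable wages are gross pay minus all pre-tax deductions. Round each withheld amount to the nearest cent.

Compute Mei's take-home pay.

457(b) deferral: $1,278.19 × 0.06 = $76.69
Traditional 401(k): $1,278.19 × 0.05 = $63.91
Pre-tax total = $76.69 + $63.91 = $140.60
Taxable wages = $1,278.19 − $140.60 = $1,137.59
Federal income tax: $1,137.59 × 0.12 = $136.51
PFL insurance: $1,278.19 × 0.01 = $12.78
OASDI: $1,278.19 × 0.04 = $51.13
Employee stock purchase plan: $1,278.19 × 0.05 = $63.91
Legal plan premium: $66.12
Total deductions = $76.69 + $63.91 + $136.51 + $12.78 + $51.13 + $63.91 + $66.12 = $471.05
Net pay = $1,278.19 − $471.05 = $807.14

$807.14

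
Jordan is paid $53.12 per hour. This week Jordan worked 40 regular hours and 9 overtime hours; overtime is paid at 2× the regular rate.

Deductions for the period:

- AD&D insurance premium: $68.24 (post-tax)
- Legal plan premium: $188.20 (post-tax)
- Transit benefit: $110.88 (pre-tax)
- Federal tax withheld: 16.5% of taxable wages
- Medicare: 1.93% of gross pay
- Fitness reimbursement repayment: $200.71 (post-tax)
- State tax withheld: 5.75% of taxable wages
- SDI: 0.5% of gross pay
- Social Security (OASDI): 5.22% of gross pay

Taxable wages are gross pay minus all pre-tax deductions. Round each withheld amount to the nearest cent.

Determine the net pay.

$1,616.40

Regular pay: 40 × $53.12 = $2,124.80
Overtime pay: 9 × $53.12 × 2 = $956.16
Gross pay = $2,124.80 + $956.16 = $3,080.96
Transit benefit: $110.88
Taxable wages = $3,080.96 − $110.88 = $2,970.08
Federal tax withheld: $2,970.08 × 0.165 = $490.06
State tax withheld: $2,970.08 × 0.0575 = $170.78
SDI: $3,080.96 × 0.005 = $15.40
Medicare: $3,080.96 × 0.0193 = $59.46
Social Security (OASDI): $3,080.96 × 0.0522 = $160.83
AD&D insurance premium: $68.24
Legal plan premium: $188.20
Fitness reimbursement repayment: $200.71
Total deductions = $110.88 + $490.06 + $170.78 + $15.40 + $59.46 + $160.83 + $68.24 + $188.20 + $200.71 = $1,464.56
Net pay = $3,080.96 − $1,464.56 = $1,616.40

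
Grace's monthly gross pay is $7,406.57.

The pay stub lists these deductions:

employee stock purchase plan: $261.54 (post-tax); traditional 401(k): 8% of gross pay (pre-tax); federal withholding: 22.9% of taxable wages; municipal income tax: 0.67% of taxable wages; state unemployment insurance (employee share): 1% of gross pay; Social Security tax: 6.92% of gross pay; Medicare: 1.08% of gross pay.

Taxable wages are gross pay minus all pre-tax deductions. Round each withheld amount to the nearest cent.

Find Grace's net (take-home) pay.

Traditional 401(k): $7,406.57 × 0.08 = $592.53
Taxable wages = $7,406.57 − $592.53 = $6,814.04
Municipal income tax: $6,814.04 × 0.0067 = $45.65
Federal withholding: $6,814.04 × 0.229 = $1,560.42
Medicare: $7,406.57 × 0.0108 = $79.99
Social Security tax: $7,406.57 × 0.0692 = $512.53
State unemployment insurance (employee share): $7,406.57 × 0.01 = $74.07
Employee stock purchase plan: $261.54
Total deductions = $592.53 + $45.65 + $1,560.42 + $79.99 + $512.53 + $74.07 + $261.54 = $3,126.73
Net pay = $7,406.57 − $3,126.73 = $4,279.84

$4,279.84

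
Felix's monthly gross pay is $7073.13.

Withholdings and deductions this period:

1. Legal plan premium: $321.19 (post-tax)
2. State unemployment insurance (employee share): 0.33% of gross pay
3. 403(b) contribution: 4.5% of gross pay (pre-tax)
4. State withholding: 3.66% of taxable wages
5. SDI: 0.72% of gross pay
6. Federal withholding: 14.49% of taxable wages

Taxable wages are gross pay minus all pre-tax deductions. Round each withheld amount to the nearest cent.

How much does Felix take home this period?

403(b) contribution: $7073.13 × 0.045 = $318.29
Taxable wages = $7073.13 − $318.29 = $6754.84
Federal withholding: $6754.84 × 0.1449 = $978.78
State withholding: $6754.84 × 0.0366 = $247.23
SDI: $7073.13 × 0.0072 = $50.93
State unemployment insurance (employee share): $7073.13 × 0.0033 = $23.34
Legal plan premium: $321.19
Total deductions = $318.29 + $978.78 + $247.23 + $50.93 + $23.34 + $321.19 = $1939.76
Net pay = $7073.13 − $1939.76 = $5133.37

$5133.37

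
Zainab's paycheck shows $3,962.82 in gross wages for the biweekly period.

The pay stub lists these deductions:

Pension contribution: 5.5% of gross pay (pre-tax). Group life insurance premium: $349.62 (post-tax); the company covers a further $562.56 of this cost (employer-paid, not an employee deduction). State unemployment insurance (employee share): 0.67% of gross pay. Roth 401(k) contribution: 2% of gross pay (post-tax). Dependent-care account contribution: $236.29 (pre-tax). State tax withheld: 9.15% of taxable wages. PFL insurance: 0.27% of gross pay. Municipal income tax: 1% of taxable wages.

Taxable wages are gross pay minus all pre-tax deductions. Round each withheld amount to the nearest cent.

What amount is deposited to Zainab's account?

$2,686.32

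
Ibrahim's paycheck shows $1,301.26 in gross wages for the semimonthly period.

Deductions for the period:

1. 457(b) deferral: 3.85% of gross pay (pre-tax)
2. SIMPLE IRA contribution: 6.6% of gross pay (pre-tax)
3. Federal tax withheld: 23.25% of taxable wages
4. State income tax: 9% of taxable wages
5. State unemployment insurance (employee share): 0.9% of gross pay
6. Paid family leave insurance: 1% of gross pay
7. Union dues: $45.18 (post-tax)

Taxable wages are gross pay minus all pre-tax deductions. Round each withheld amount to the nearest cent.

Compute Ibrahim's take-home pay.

457(b) deferral: $1,301.26 × 0.0385 = $50.10
SIMPLE IRA contribution: $1,301.26 × 0.066 = $85.88
Pre-tax total = $50.10 + $85.88 = $135.98
Taxable wages = $1,301.26 − $135.98 = $1,165.28
Federal tax withheld: $1,165.28 × 0.2325 = $270.93
State income tax: $1,165.28 × 0.09 = $104.88
Paid family leave insurance: $1,301.26 × 0.01 = $13.01
State unemployment insurance (employee share): $1,301.26 × 0.009 = $11.71
Union dues: $45.18
Total deductions = $50.10 + $85.88 + $270.93 + $104.88 + $13.01 + $11.71 + $45.18 = $581.69
Net pay = $1,301.26 − $581.69 = $719.57

$719.57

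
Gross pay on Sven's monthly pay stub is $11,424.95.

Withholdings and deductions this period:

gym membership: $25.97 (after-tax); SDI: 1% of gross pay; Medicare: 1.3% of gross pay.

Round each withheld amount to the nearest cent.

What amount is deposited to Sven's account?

SDI: $11,424.95 × 0.01 = $114.25
Medicare: $11,424.95 × 0.013 = $148.52
Gym membership: $25.97
Total deductions = $114.25 + $148.52 + $25.97 = $288.74
Net pay = $11,424.95 − $288.74 = $11,136.21

$11,136.21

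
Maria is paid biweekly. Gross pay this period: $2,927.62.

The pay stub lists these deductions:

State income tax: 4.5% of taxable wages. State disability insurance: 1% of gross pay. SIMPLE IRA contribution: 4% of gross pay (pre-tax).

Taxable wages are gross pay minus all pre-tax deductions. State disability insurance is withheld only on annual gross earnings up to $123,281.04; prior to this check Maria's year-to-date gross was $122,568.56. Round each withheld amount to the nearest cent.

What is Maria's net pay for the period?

SIMPLE IRA contribution: $2,927.62 × 0.04 = $117.10
Taxable wages = $2,927.62 − $117.10 = $2,810.52
State income tax: $2,810.52 × 0.045 = $126.47
State disability insurance: only $123,281.04 − $122,568.56 = $712.48 of this check is subject → $712.48 × 0.01 = $7.12
Total deductions = $117.10 + $126.47 + $7.12 = $250.69
Net pay = $2,927.62 − $250.69 = $2,676.93

$2,676.93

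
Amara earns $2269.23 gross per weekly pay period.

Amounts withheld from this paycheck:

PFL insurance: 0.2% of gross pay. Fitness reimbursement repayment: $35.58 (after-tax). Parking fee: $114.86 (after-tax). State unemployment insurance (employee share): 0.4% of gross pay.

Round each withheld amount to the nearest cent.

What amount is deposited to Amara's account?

State unemployment insurance (employee share): $2269.23 × 0.004 = $9.08
PFL insurance: $2269.23 × 0.002 = $4.54
Fitness reimbursement repayment: $35.58
Parking fee: $114.86
Total deductions = $9.08 + $4.54 + $35.58 + $114.86 = $164.06
Net pay = $2269.23 − $164.06 = $2105.17

$2105.17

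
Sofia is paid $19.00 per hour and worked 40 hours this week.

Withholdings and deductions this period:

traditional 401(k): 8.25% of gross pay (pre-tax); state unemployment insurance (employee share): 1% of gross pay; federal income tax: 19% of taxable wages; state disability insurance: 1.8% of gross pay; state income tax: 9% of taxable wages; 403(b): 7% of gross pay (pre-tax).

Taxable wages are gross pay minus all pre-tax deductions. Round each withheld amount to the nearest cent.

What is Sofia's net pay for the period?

$442.47

Gross pay: 40 × $19.00 = $760.00
Traditional 401(k): $760.00 × 0.0825 = $62.70
403(b): $760.00 × 0.07 = $53.20
Pre-tax total = $62.70 + $53.20 = $115.90
Taxable wages = $760.00 − $115.90 = $644.10
Federal income tax: $644.10 × 0.19 = $122.38
State income tax: $644.10 × 0.09 = $57.97
State disability insurance: $760.00 × 0.018 = $13.68
State unemployment insurance (employee share): $760.00 × 0.01 = $7.60
Total deductions = $62.70 + $53.20 + $122.38 + $57.97 + $13.68 + $7.60 = $317.53
Net pay = $760.00 − $317.53 = $442.47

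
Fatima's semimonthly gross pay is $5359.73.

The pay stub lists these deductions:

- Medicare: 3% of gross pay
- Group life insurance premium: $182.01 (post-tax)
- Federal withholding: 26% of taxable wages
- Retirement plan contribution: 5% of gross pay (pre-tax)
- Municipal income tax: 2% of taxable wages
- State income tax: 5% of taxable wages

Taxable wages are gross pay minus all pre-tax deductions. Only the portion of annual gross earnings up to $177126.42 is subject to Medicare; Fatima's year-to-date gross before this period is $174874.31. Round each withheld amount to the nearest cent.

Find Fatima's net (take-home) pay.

Retirement plan contribution: $5359.73 × 0.05 = $267.99
Taxable wages = $5359.73 − $267.99 = $5091.74
Federal withholding: $5091.74 × 0.26 = $1323.85
Municipal income tax: $5091.74 × 0.02 = $101.83
State income tax: $5091.74 × 0.05 = $254.59
Medicare: only $177126.42 − $174874.31 = $2252.11 of this check is subject → $2252.11 × 0.03 = $67.56
Group life insurance premium: $182.01
Total deductions = $267.99 + $1323.85 + $101.83 + $254.59 + $67.56 + $182.01 = $2197.83
Net pay = $5359.73 − $2197.83 = $3161.90

$3161.90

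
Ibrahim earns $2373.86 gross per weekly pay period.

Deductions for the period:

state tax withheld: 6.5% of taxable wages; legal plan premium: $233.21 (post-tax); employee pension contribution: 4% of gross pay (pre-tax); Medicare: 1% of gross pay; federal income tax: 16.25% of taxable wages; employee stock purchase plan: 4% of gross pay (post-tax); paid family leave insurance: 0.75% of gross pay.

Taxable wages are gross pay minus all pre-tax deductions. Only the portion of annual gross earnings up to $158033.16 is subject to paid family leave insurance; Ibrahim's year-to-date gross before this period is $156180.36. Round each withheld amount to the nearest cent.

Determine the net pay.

$1394.66

Employee pension contribution: $2373.86 × 0.04 = $94.95
Taxable wages = $2373.86 − $94.95 = $2278.91
Federal income tax: $2278.91 × 0.1625 = $370.32
State tax withheld: $2278.91 × 0.065 = $148.13
Medicare: $2373.86 × 0.01 = $23.74
Paid family leave insurance: only $158033.16 − $156180.36 = $1852.80 of this check is subject → $1852.80 × 0.0075 = $13.90
Legal plan premium: $233.21
Employee stock purchase plan: $2373.86 × 0.04 = $94.95
Total deductions = $94.95 + $370.32 + $148.13 + $23.74 + $13.90 + $233.21 + $94.95 = $979.20
Net pay = $2373.86 − $979.20 = $1394.66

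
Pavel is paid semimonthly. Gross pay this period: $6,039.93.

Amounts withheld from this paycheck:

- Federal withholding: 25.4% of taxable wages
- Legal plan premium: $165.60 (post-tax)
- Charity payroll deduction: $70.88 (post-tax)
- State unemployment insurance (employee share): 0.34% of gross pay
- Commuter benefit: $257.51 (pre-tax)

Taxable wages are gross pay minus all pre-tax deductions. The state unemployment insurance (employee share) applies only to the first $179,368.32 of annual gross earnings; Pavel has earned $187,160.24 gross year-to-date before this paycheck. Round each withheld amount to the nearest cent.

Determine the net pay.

Commuter benefit: $257.51
Taxable wages = $6,039.93 − $257.51 = $5,782.42
Federal withholding: $5,782.42 × 0.254 = $1,468.73
State unemployment insurance (employee share): annual cap $179,368.32 already reached (YTD $187,160.24), so $0.00
Legal plan premium: $165.60
Charity payroll deduction: $70.88
Total deductions = $257.51 + $1,468.73 + $0.00 + $165.60 + $70.88 = $1,962.72
Net pay = $6,039.93 − $1,962.72 = $4,077.21

$4,077.21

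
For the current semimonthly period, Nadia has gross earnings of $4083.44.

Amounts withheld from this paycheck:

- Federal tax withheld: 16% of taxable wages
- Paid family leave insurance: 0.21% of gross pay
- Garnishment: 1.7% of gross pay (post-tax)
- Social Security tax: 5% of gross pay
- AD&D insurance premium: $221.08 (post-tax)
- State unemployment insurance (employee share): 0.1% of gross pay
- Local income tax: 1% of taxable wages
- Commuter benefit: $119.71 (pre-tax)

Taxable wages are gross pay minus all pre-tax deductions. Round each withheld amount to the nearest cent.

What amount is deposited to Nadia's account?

Commuter benefit: $119.71
Taxable wages = $4083.44 − $119.71 = $3963.73
Local income tax: $3963.73 × 0.01 = $39.64
Federal tax withheld: $3963.73 × 0.16 = $634.20
Social Security tax: $4083.44 × 0.05 = $204.17
Paid family leave insurance: $4083.44 × 0.0021 = $8.58
State unemployment insurance (employee share): $4083.44 × 0.001 = $4.08
Garnishment: $4083.44 × 0.017 = $69.42
AD&D insurance premium: $221.08
Total deductions = $119.71 + $39.64 + $634.20 + $204.17 + $8.58 + $4.08 + $69.42 + $221.08 = $1300.88
Net pay = $4083.44 − $1300.88 = $2782.56

$2782.56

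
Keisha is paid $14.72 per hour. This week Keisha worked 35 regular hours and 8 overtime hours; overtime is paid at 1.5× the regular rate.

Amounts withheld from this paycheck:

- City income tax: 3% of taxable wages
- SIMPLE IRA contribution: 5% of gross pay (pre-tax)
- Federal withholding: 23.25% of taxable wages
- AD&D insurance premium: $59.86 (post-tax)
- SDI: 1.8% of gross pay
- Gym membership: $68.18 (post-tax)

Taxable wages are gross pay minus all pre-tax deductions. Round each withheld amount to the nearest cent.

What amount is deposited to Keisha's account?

$344.23

Regular pay: 35 × $14.72 = $515.20
Overtime pay: 8 × $14.72 × 1.5 = $176.64
Gross pay = $515.20 + $176.64 = $691.84
SIMPLE IRA contribution: $691.84 × 0.05 = $34.59
Taxable wages = $691.84 − $34.59 = $657.25
Federal withholding: $657.25 × 0.2325 = $152.81
City income tax: $657.25 × 0.03 = $19.72
SDI: $691.84 × 0.018 = $12.45
AD&D insurance premium: $59.86
Gym membership: $68.18
Total deductions = $34.59 + $152.81 + $19.72 + $12.45 + $59.86 + $68.18 = $347.61
Net pay = $691.84 − $347.61 = $344.23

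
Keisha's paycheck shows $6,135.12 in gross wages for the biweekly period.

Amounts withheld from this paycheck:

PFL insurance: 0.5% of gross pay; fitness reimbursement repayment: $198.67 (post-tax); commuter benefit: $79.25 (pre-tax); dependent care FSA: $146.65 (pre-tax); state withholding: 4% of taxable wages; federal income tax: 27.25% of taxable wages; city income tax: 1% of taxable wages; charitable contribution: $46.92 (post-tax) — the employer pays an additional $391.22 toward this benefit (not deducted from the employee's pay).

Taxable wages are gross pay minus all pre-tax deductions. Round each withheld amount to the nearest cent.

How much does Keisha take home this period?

Dependent care FSA: $146.65
Commuter benefit: $79.25
Pre-tax total = $146.65 + $79.25 = $225.90
Taxable wages = $6,135.12 − $225.90 = $5,909.22
State withholding: $5,909.22 × 0.04 = $236.37
City income tax: $5,909.22 × 0.01 = $59.09
Federal income tax: $5,909.22 × 0.2725 = $1,610.26
PFL insurance: $6,135.12 × 0.005 = $30.68
Charitable contribution: $46.92
Fitness reimbursement repayment: $198.67
(Employer's $391.22 toward charitable contribution is not withheld from the employee.)
Total deductions = $146.65 + $79.25 + $236.37 + $59.09 + $1,610.26 + $30.68 + $46.92 + $198.67 = $2,407.89
Net pay = $6,135.12 − $2,407.89 = $3,727.23

$3,727.23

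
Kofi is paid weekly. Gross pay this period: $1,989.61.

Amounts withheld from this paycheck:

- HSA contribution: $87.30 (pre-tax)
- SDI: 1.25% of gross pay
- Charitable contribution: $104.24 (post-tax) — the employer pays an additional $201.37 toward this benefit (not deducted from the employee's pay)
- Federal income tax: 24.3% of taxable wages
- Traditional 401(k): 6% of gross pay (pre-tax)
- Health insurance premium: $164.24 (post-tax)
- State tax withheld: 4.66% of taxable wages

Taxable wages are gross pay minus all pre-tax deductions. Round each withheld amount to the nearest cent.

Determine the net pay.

$973.25

HSA contribution: $87.30
Traditional 401(k): $1,989.61 × 0.06 = $119.38
Pre-tax total = $87.30 + $119.38 = $206.68
Taxable wages = $1,989.61 − $206.68 = $1,782.93
Federal income tax: $1,782.93 × 0.243 = $433.25
State tax withheld: $1,782.93 × 0.0466 = $83.08
SDI: $1,989.61 × 0.0125 = $24.87
Health insurance premium: $164.24
Charitable contribution: $104.24
(Employer's $201.37 toward charitable contribution is not withheld from the employee.)
Total deductions = $87.30 + $119.38 + $433.25 + $83.08 + $24.87 + $164.24 + $104.24 = $1,016.36
Net pay = $1,989.61 − $1,016.36 = $973.25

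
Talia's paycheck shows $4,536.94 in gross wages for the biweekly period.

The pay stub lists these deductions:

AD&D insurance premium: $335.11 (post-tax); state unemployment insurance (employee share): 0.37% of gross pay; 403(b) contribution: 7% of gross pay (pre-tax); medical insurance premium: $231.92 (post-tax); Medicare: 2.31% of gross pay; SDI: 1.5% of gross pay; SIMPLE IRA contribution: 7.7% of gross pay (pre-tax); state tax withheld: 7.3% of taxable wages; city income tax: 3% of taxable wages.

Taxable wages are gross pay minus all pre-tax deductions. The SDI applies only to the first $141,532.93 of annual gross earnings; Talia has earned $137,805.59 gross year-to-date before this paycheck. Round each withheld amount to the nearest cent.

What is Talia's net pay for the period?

403(b) contribution: $4,536.94 × 0.07 = $317.59
SIMPLE IRA contribution: $4,536.94 × 0.077 = $349.34
Pre-tax total = $317.59 + $349.34 = $666.93
Taxable wages = $4,536.94 − $666.93 = $3,870.01
City income tax: $3,870.01 × 0.03 = $116.10
State tax withheld: $3,870.01 × 0.073 = $282.51
SDI: only $141,532.93 − $137,805.59 = $3,727.34 of this check is subject → $3,727.34 × 0.015 = $55.91
Medicare: $4,536.94 × 0.0231 = $104.80
State unemployment insurance (employee share): $4,536.94 × 0.0037 = $16.79
AD&D insurance premium: $335.11
Medical insurance premium: $231.92
Total deductions = $317.59 + $349.34 + $116.10 + $282.51 + $55.91 + $104.80 + $16.79 + $335.11 + $231.92 = $1,810.07
Net pay = $4,536.94 − $1,810.07 = $2,726.87

$2,726.87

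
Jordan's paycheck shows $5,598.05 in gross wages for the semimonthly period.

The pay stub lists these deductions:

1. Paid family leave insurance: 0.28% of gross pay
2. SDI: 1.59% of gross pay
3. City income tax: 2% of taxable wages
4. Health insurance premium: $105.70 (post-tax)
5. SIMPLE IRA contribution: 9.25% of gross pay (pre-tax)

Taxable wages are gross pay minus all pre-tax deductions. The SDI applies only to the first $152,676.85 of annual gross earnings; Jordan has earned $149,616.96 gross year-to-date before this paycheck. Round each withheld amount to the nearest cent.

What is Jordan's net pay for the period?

$4,808.61

SIMPLE IRA contribution: $5,598.05 × 0.0925 = $517.82
Taxable wages = $5,598.05 − $517.82 = $5,080.23
City income tax: $5,080.23 × 0.02 = $101.60
SDI: only $152,676.85 − $149,616.96 = $3,059.89 of this check is subject → $3,059.89 × 0.0159 = $48.65
Paid family leave insurance: $5,598.05 × 0.0028 = $15.67
Health insurance premium: $105.70
Total deductions = $517.82 + $101.60 + $48.65 + $15.67 + $105.70 = $789.44
Net pay = $5,598.05 − $789.44 = $4,808.61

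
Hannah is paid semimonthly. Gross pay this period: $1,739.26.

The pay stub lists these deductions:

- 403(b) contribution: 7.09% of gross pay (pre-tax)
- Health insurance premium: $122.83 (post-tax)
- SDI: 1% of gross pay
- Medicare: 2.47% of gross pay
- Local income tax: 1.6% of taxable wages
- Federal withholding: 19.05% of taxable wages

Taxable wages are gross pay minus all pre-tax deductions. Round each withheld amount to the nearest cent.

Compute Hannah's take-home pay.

$1,099.07

403(b) contribution: $1,739.26 × 0.0709 = $123.31
Taxable wages = $1,739.26 − $123.31 = $1,615.95
Local income tax: $1,615.95 × 0.016 = $25.86
Federal withholding: $1,615.95 × 0.1905 = $307.84
SDI: $1,739.26 × 0.01 = $17.39
Medicare: $1,739.26 × 0.0247 = $42.96
Health insurance premium: $122.83
Total deductions = $123.31 + $25.86 + $307.84 + $17.39 + $42.96 + $122.83 = $640.19
Net pay = $1,739.26 − $640.19 = $1,099.07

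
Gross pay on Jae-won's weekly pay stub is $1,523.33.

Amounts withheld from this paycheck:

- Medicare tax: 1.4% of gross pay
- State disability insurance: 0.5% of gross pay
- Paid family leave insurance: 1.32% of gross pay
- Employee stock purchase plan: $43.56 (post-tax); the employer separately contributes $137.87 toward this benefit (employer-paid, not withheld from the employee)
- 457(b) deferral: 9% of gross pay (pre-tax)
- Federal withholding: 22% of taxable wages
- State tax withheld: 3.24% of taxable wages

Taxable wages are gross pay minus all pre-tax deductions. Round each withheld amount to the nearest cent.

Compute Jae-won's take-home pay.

457(b) deferral: $1,523.33 × 0.09 = $137.10
Taxable wages = $1,523.33 − $137.10 = $1,386.23
Federal withholding: $1,386.23 × 0.22 = $304.97
State tax withheld: $1,386.23 × 0.0324 = $44.91
State disability insurance: $1,523.33 × 0.005 = $7.62
Paid family leave insurance: $1,523.33 × 0.0132 = $20.11
Medicare tax: $1,523.33 × 0.014 = $21.33
Employee stock purchase plan: $43.56
(Employer's $137.87 toward employee stock purchase plan is not withheld from the employee.)
Total deductions = $137.10 + $304.97 + $44.91 + $7.62 + $20.11 + $21.33 + $43.56 = $579.60
Net pay = $1,523.33 − $579.60 = $943.73

$943.73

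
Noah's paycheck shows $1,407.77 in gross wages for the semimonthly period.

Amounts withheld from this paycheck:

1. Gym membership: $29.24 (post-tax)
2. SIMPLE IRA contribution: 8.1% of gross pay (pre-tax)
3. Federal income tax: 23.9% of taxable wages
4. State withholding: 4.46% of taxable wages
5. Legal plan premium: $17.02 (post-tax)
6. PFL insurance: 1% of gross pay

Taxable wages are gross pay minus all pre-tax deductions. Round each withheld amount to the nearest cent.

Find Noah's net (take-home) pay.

$866.50

SIMPLE IRA contribution: $1,407.77 × 0.081 = $114.03
Taxable wages = $1,407.77 − $114.03 = $1,293.74
State withholding: $1,293.74 × 0.0446 = $57.70
Federal income tax: $1,293.74 × 0.239 = $309.20
PFL insurance: $1,407.77 × 0.01 = $14.08
Gym membership: $29.24
Legal plan premium: $17.02
Total deductions = $114.03 + $57.70 + $309.20 + $14.08 + $29.24 + $17.02 = $541.27
Net pay = $1,407.77 − $541.27 = $866.50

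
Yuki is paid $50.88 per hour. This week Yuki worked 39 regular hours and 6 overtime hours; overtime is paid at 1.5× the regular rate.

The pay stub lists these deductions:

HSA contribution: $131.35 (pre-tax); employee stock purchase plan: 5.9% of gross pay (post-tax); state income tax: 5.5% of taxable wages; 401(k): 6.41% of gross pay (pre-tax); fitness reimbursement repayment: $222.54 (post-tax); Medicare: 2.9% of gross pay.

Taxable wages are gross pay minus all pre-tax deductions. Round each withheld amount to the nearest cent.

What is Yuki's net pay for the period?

$1,598.40

Regular pay: 39 × $50.88 = $1,984.32
Overtime pay: 6 × $50.88 × 1.5 = $457.92
Gross pay = $1,984.32 + $457.92 = $2,442.24
HSA contribution: $131.35
401(k): $2,442.24 × 0.0641 = $156.55
Pre-tax total = $131.35 + $156.55 = $287.90
Taxable wages = $2,442.24 − $287.90 = $2,154.34
State income tax: $2,154.34 × 0.055 = $118.49
Medicare: $2,442.24 × 0.029 = $70.82
Employee stock purchase plan: $2,442.24 × 0.059 = $144.09
Fitness reimbursement repayment: $222.54
Total deductions = $131.35 + $156.55 + $118.49 + $70.82 + $144.09 + $222.54 = $843.84
Net pay = $2,442.24 − $843.84 = $1,598.40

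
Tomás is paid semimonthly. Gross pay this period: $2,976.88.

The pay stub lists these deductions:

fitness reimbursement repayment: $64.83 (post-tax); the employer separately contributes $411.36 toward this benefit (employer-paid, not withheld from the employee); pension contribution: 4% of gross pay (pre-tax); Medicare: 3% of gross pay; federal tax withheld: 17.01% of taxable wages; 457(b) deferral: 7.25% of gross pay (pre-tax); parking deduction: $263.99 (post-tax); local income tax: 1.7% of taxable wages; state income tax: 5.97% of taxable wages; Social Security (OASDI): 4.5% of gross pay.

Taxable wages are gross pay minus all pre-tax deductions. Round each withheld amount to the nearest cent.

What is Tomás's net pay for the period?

457(b) deferral: $2,976.88 × 0.0725 = $215.82
Pension contribution: $2,976.88 × 0.04 = $119.08
Pre-tax total = $215.82 + $119.08 = $334.90
Taxable wages = $2,976.88 − $334.90 = $2,641.98
Federal tax withheld: $2,641.98 × 0.1701 = $449.40
State income tax: $2,641.98 × 0.0597 = $157.73
Local income tax: $2,641.98 × 0.017 = $44.91
Social Security (OASDI): $2,976.88 × 0.045 = $133.96
Medicare: $2,976.88 × 0.03 = $89.31
Fitness reimbursement repayment: $64.83
Parking deduction: $263.99
(Employer's $411.36 toward fitness reimbursement repayment is not withheld from the employee.)
Total deductions = $215.82 + $119.08 + $449.40 + $157.73 + $44.91 + $133.96 + $89.31 + $64.83 + $263.99 = $1,539.03
Net pay = $2,976.88 − $1,539.03 = $1,437.85

$1,437.85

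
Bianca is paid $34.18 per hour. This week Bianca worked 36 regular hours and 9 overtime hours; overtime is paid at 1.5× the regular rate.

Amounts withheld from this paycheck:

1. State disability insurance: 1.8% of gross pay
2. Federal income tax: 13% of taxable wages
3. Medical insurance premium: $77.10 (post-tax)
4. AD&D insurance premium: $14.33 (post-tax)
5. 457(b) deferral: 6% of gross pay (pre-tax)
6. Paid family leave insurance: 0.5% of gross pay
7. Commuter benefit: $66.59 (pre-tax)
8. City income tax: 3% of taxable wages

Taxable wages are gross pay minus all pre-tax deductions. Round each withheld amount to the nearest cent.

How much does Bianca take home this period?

Regular pay: 36 × $34.18 = $1230.48
Overtime pay: 9 × $34.18 × 1.5 = $461.43
Gross pay = $1230.48 + $461.43 = $1691.91
457(b) deferral: $1691.91 × 0.06 = $101.51
Commuter benefit: $66.59
Pre-tax total = $101.51 + $66.59 = $168.10
Taxable wages = $1691.91 − $168.10 = $1523.81
Federal income tax: $1523.81 × 0.13 = $198.10
City income tax: $1523.81 × 0.03 = $45.71
Paid family leave insurance: $1691.91 × 0.005 = $8.46
State disability insurance: $1691.91 × 0.018 = $30.45
AD&D insurance premium: $14.33
Medical insurance premium: $77.10
Total deductions = $101.51 + $66.59 + $198.10 + $45.71 + $8.46 + $30.45 + $14.33 + $77.10 = $542.25
Net pay = $1691.91 − $542.25 = $1149.66

$1149.66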